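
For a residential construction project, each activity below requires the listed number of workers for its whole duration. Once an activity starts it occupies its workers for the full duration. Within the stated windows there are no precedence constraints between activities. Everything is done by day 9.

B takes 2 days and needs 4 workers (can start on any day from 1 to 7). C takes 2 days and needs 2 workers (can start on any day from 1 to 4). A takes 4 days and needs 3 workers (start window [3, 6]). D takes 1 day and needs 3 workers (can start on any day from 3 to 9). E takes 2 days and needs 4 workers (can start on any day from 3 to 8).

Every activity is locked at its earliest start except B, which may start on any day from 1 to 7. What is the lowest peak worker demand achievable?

10

B@1: d1:6  d2:6  d3:10  d4:7  d5:3  d6:3  d7:0  d8:0  d9:0 → peak 10
B@2: d1:2  d2:6  d3:14  d4:7  d5:3  d6:3  d7:0  d8:0  d9:0 → peak 14
B@3: d1:2  d2:2  d3:14  d4:11  d5:3  d6:3  d7:0  d8:0  d9:0 → peak 14
B@4: d1:2  d2:2  d3:10  d4:11  d5:7  d6:3  d7:0  d8:0  d9:0 → peak 11
B@5: d1:2  d2:2  d3:10  d4:7  d5:7  d6:7  d7:0  d8:0  d9:0 → peak 10
B@6: d1:2  d2:2  d3:10  d4:7  d5:3  d6:7  d7:4  d8:0  d9:0 → peak 10
B@7: d1:2  d2:2  d3:10  d4:7  d5:3  d6:3  d7:4  d8:4  d9:0 → peak 10
Best is B@1, peak 10.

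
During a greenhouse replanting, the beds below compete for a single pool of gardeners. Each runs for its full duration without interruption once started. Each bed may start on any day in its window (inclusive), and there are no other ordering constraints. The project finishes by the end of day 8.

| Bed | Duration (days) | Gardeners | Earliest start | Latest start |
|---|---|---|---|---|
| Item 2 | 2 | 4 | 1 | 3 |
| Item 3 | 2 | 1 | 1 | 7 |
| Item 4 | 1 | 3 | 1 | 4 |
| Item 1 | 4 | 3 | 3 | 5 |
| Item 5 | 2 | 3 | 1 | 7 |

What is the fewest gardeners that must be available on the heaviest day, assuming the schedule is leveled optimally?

Early-start (Item 2@1, Item 3@1, Item 4@1, Item 1@3, Item 5@1) gives peak 11: d1:11  d2:8  d3:3  d4:3  d5:3  d6:3  d7:0  d8:0.
Shift Item 4→3, Item 5→4.
Schedule Item 2@1, Item 3@1, Item 4@3, Item 1@3, Item 5@4: d1:5  d2:5  d3:6  d4:6  d5:6  d6:3  d7:0  d8:0 — peak 6.

6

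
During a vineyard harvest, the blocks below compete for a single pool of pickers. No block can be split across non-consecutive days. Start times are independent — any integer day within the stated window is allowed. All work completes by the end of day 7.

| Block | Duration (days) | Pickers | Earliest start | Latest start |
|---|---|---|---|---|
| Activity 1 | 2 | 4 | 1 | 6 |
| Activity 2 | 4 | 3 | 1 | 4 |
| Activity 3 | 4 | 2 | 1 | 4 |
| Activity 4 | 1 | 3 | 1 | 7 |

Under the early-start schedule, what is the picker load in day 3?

At early start, day 3 has: Activity 2, Activity 3.
Demand: 3 + 2 = 5.

5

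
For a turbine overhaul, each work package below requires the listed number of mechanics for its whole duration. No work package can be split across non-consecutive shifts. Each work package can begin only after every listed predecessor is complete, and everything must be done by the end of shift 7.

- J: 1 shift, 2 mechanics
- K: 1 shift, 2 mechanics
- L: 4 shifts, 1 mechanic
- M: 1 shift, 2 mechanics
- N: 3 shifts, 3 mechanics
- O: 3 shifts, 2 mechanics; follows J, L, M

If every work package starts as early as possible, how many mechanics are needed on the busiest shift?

10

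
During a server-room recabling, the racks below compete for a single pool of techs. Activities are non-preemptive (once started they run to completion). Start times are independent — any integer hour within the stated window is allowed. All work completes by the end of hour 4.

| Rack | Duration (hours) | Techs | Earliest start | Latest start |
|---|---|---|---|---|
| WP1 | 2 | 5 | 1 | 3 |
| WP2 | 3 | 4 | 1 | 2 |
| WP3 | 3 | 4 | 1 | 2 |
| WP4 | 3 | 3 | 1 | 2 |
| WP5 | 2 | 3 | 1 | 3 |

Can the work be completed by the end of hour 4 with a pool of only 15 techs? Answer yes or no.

The minimum achievable peak is 16; 15 < 16, so no feasible schedule stays within the cap.

no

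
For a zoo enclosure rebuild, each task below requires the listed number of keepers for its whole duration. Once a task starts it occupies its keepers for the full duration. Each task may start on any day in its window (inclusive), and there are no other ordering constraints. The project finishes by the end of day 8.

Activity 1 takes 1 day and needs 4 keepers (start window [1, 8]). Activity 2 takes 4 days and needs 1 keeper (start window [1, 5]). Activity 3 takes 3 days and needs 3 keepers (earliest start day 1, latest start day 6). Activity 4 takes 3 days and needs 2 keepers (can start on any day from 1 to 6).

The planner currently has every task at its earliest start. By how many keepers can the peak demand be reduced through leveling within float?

6

Early-start peak: d1:10  d2:6  d3:6  d4:1  d5:0  d6:0  d7:0  d8:0 ⇒ 10.
Leveled (Activity 1@1, Activity 2@2, Activity 3@2, Activity 4@5): d1:4  d2:4  d3:4  d4:4  d5:3  d6:2  d7:2  d8:0 ⇒ 4.
Reduction 10 − 4 = 6.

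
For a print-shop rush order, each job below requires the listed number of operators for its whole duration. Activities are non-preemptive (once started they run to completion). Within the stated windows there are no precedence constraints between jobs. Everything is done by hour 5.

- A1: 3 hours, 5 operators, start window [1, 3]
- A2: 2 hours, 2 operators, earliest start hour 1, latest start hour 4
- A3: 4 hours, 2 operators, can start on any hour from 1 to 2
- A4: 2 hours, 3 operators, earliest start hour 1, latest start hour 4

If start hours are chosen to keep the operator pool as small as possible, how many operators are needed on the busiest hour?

7

Early-start (A1@1, A2@1, A3@1, A4@1) gives peak 12: h1:12  h2:12  h3:7  h4:2  h5:0.
Shift A2→4, A4→4.
Schedule A1@1, A2@4, A3@1, A4@4: h1:7  h2:7  h3:7  h4:7  h5:5 — peak 7.
Total operator-hours = 33 over 5 hours ⇒ peak ≥ ⌈33/5⌉ = 7, so 7 is optimal.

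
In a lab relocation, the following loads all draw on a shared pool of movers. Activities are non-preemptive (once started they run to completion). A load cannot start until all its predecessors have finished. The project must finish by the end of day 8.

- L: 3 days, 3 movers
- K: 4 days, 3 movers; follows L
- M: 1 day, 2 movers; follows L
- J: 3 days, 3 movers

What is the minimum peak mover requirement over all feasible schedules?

6

Schedule L@1, K@4, M@4, J@1: d1:6  d2:6  d3:6  d4:5  d5:3  d6:3  d7:3  d8:0 — peak 6.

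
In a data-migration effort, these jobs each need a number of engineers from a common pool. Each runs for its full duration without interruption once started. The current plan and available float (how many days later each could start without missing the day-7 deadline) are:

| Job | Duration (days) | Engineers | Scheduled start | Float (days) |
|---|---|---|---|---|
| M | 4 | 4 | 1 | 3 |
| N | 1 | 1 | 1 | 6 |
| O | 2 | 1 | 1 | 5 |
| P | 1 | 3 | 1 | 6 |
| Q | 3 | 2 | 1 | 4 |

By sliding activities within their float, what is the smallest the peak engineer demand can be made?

5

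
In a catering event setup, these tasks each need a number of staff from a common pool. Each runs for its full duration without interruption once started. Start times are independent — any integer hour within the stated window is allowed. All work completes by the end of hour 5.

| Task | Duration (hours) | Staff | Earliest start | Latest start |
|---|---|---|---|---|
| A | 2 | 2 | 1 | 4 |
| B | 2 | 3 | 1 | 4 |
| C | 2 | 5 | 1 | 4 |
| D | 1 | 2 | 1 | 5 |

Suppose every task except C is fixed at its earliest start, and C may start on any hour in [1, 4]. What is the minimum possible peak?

7

C@1: h1:12  h2:10  h3:0  h4:0  h5:0 → peak 12
C@2: h1:7  h2:10  h3:5  h4:0  h5:0 → peak 10
C@3: h1:7  h2:5  h3:5  h4:5  h5:0 → peak 7
C@4: h1:7  h2:5  h3:0  h4:5  h5:5 → peak 7
Best is C@3, peak 7.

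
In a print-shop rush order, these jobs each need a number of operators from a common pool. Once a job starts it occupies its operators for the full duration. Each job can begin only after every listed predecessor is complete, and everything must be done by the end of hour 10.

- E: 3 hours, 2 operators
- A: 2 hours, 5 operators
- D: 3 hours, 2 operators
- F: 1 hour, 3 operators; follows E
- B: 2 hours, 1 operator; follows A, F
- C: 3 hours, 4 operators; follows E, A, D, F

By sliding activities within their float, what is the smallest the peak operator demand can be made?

Early-start (E@1, A@1, D@1, F@4, B@5, C@5) gives peak 9: h1:9  h2:9  h3:4  h4:3  h5:5  h6:5  h7:4  h8:0  h9:0  h10:0.
Shift A→4, F→6, B→7, C→7.
Schedule E@1, A@4, D@1, F@6, B@7, C@7: h1:4  h2:4  h3:4  h4:5  h5:5  h6:3  h7:5  h8:5  h9:4  h10:0 — peak 5.

5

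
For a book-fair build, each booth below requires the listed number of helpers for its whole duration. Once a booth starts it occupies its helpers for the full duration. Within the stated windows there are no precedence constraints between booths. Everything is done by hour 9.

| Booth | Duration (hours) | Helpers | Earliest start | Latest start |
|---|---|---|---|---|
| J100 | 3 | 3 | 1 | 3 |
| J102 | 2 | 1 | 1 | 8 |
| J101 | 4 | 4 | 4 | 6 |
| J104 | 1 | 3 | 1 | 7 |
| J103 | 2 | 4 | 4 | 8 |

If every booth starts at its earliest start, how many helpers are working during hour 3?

At early start, hour 3 has: J100.
Demand: 3 = 3.

3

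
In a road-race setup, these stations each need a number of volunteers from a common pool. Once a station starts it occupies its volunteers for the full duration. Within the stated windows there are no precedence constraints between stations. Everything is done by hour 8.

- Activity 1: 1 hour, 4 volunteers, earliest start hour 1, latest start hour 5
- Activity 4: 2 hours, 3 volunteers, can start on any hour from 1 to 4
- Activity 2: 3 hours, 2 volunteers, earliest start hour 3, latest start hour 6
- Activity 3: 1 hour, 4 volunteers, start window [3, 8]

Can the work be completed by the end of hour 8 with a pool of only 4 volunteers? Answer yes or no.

yes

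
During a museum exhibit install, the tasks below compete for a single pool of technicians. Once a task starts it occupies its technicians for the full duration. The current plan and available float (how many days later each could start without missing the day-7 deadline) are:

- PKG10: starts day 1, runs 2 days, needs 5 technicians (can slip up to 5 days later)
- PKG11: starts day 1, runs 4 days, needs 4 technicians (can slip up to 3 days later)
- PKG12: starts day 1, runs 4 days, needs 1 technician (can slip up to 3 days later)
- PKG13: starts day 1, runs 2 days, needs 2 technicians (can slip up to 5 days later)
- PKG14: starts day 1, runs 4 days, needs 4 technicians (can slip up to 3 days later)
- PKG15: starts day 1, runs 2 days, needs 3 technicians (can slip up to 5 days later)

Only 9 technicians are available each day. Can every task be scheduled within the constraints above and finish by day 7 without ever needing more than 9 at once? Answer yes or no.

The minimum achievable peak is 10; 9 < 10, so no feasible schedule stays within the cap.

no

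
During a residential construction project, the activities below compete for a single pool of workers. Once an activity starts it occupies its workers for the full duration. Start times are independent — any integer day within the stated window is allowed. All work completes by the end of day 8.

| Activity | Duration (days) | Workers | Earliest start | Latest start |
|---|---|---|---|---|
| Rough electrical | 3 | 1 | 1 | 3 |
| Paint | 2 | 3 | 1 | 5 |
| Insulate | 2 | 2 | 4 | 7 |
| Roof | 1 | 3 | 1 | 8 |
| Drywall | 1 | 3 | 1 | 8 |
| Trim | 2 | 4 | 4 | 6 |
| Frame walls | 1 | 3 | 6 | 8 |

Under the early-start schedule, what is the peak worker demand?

Early-start schedule: Rough electrical@1, Paint@1, Insulate@4, Roof@1, Drywall@1, Trim@4, Frame walls@6.
Load per day: day 1: 10, day 2: 4, day 3: 1, day 4: 6, day 5: 6, day 6: 3, day 7: 0, day 8: 0.
Peak is 10.

10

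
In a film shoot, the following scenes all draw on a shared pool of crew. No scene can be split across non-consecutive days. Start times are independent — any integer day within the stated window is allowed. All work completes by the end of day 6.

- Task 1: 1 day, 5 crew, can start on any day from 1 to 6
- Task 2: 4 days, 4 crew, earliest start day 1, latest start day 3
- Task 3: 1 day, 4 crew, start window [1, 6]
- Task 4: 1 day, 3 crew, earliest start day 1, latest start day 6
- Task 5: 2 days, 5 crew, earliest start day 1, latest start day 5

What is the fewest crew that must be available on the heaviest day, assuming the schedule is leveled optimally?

Early-start (Task 1@1, Task 2@1, Task 3@1, Task 4@1, Task 5@1) gives peak 21: d1:21  d2:9  d3:4  d4:4  d5:0  d6:0.
Shift Task 3→2, Task 4→3, Task 5→4.
Schedule Task 1@1, Task 2@1, Task 3@2, Task 4@3, Task 5@4: d1:9  d2:8  d3:7  d4:9  d5:5  d6:0 — peak 9.

9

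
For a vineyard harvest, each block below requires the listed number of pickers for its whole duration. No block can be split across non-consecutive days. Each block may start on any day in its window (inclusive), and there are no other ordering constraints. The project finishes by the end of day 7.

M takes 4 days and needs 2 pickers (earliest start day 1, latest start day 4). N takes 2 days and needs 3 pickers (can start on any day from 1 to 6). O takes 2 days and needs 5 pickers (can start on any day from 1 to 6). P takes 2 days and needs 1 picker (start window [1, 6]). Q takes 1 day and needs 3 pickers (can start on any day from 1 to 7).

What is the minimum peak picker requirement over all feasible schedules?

5

Early-start (M@1, N@1, O@1, P@1, Q@1) gives peak 14: d1:14  d2:11  d3:2  d4:2  d5:0  d6:0  d7:0.
Shift O→5, P→3, Q→7.
Schedule M@1, N@1, O@5, P@3, Q@7: d1:5  d2:5  d3:3  d4:3  d5:5  d6:5  d7:3 — peak 5.
Total picker-days = 29 over 7 days ⇒ peak ≥ ⌈29/7⌉ = 5, so 5 is optimal.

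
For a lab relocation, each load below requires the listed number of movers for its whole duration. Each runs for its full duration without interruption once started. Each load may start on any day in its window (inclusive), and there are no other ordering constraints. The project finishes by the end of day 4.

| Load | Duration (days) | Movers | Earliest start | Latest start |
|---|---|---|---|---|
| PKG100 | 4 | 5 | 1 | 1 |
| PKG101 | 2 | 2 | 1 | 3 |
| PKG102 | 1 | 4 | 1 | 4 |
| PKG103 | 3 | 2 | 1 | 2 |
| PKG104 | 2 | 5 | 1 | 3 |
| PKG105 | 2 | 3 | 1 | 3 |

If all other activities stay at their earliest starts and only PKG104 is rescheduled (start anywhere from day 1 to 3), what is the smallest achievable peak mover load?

PKG104@1: d1:21  d2:17  d3:7  d4:5 → peak 21
PKG104@2: d1:16  d2:17  d3:12  d4:5 → peak 17
PKG104@3: d1:16  d2:12  d3:12  d4:10 → peak 16
Best is PKG104@3, peak 16.

16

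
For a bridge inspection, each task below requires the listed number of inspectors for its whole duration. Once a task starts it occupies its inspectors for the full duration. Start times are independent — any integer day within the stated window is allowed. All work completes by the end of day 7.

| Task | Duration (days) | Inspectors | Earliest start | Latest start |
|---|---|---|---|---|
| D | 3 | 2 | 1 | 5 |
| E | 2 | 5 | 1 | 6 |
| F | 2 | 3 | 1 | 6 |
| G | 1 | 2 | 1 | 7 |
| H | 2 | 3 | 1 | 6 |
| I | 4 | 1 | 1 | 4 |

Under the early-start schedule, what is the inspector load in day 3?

At early start, day 3 has: D, I.
Demand: 2 + 1 = 3.

3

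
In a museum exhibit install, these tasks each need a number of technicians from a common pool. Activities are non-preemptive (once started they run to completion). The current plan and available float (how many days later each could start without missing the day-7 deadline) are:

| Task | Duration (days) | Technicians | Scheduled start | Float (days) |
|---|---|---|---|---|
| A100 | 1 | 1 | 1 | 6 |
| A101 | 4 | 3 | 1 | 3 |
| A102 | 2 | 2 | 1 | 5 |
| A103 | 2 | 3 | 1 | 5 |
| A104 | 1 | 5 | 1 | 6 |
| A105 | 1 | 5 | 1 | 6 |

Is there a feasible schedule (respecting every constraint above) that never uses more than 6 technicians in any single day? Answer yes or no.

yes

Schedule A100@1, A101@1, A102@1, A103@3, A104@5, A105@6: d1:6  d2:5  d3:6  d4:6  d5:5  d6:5  d7:0 — peak 6 ≤ 6.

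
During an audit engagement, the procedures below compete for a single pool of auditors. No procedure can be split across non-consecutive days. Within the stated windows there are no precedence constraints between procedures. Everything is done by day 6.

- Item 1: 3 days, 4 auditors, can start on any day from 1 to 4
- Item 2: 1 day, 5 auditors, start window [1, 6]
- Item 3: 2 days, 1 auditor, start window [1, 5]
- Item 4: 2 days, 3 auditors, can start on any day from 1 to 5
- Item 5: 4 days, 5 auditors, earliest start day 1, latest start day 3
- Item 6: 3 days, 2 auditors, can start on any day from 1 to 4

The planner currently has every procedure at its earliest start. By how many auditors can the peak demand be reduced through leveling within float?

10

Early-start peak: d1:20  d2:15  d3:11  d4:5  d5:0  d6:0 ⇒ 20.
Leveled (Item 1@1, Item 2@1, Item 3@1, Item 4@4, Item 5@2, Item 6@4): d1:10  d2:10  d3:9  d4:10  d5:10  d6:2 ⇒ 10.
Reduction 20 − 10 = 10.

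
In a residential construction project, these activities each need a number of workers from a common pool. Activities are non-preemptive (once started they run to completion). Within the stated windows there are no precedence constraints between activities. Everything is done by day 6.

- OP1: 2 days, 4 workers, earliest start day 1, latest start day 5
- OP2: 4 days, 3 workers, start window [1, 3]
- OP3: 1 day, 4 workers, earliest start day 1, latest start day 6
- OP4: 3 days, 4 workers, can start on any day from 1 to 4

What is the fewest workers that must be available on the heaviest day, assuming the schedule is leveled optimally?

Early-start (OP1@1, OP2@1, OP3@1, OP4@1) gives peak 15: d1:15  d2:11  d3:7  d4:3  d5:0  d6:0.
Shift OP3→3, OP4→4.
Schedule OP1@1, OP2@1, OP3@3, OP4@4: d1:7  d2:7  d3:7  d4:7  d5:4  d6:4 — peak 7.

7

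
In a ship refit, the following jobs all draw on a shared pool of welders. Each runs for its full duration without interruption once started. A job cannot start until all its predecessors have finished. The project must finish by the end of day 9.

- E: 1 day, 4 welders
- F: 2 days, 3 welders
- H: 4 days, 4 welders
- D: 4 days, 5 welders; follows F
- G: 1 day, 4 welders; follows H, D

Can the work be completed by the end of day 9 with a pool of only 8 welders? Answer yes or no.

Schedule E@1, F@2, H@1, D@5, G@9: d1:8  d2:7  d3:7  d4:4  d5:5  d6:5  d7:5  d8:5  d9:4 — peak 8 ≤ 8.

yes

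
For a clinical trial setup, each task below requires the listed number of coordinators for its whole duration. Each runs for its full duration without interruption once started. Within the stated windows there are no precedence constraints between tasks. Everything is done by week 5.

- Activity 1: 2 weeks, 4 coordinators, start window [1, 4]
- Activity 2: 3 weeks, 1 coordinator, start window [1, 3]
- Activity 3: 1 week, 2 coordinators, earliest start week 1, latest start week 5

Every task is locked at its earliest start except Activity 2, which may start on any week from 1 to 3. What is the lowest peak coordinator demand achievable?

6

Activity 2@1: w1:7  w2:5  w3:1  w4:0  w5:0 → peak 7
Activity 2@2: w1:6  w2:5  w3:1  w4:1  w5:0 → peak 6
Activity 2@3: w1:6  w2:4  w3:1  w4:1  w5:1 → peak 6
Best is Activity 2@2, peak 6.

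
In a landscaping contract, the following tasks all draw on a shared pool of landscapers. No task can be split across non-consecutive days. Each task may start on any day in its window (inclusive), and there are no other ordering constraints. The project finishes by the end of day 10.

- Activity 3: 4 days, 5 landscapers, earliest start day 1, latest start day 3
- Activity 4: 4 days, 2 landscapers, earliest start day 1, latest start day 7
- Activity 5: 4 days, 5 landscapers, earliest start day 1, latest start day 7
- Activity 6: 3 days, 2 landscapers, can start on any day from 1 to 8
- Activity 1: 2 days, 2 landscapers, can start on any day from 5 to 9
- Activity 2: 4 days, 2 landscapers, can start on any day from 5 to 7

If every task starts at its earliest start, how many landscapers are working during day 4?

At early start, day 4 has: Activity 3, Activity 4, Activity 5.
Demand: 5 + 2 + 5 = 12.

12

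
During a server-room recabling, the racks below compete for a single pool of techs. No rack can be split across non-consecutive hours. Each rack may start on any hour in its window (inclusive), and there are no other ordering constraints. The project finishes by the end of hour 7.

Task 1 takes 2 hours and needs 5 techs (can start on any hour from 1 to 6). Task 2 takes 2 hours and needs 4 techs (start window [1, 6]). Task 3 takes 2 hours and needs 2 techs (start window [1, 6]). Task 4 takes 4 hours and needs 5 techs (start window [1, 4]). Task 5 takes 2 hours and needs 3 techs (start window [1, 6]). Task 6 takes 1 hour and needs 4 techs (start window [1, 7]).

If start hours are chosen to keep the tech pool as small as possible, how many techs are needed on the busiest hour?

9

Early-start (Task 1@1, Task 2@1, Task 3@1, Task 4@1, Task 5@1, Task 6@1) gives peak 23: h1:23  h2:19  h3:5  h4:5  h5:0  h6:0  h7:0.
Shift Task 3→3, Task 4→3, Task 5→5, Task 6→7.
Schedule Task 1@1, Task 2@1, Task 3@3, Task 4@3, Task 5@5, Task 6@7: h1:9  h2:9  h3:7  h4:7  h5:8  h6:8  h7:4 — peak 9.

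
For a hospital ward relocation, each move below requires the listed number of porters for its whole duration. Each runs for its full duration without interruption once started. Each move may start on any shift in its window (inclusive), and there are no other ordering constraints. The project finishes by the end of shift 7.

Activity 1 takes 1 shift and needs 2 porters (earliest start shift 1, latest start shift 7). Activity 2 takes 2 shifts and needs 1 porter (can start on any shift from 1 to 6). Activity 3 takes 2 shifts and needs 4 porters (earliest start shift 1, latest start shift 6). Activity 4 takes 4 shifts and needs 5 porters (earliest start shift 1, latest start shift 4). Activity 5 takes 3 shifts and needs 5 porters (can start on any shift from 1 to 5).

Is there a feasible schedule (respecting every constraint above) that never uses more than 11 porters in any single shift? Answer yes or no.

yes

Schedule Activity 1@1, Activity 2@1, Activity 3@3, Activity 4@1, Activity 5@5: s1:8  s2:6  s3:9  s4:9  s5:5  s6:5  s7:5 — peak 9 ≤ 11.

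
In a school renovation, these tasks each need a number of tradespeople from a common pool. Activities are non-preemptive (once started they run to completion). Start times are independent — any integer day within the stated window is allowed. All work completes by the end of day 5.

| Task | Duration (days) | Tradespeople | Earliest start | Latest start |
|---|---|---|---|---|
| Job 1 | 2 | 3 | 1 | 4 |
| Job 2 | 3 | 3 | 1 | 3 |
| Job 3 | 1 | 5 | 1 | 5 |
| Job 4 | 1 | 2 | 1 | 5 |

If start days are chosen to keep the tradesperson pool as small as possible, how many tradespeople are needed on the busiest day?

6

Early-start (Job 1@1, Job 2@1, Job 3@1, Job 4@1) gives peak 13: d1:13  d2:6  d3:3  d4:0  d5:0.
Shift Job 3→4, Job 4→3.
Schedule Job 1@1, Job 2@1, Job 3@4, Job 4@3: d1:6  d2:6  d3:5  d4:5  d5:0 — peak 6.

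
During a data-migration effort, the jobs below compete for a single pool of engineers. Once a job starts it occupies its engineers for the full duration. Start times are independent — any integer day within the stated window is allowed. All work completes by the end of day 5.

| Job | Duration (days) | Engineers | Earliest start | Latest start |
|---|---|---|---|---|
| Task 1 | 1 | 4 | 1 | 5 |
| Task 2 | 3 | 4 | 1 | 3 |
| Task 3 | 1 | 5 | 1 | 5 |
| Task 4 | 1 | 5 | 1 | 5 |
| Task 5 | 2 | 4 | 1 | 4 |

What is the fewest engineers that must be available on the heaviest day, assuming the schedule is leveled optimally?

Early-start (Task 1@1, Task 2@1, Task 3@1, Task 4@1, Task 5@1) gives peak 22: d1:22  d2:8  d3:4  d4:0  d5:0.
Shift Task 3→4, Task 4→5, Task 5→2.
Schedule Task 1@1, Task 2@1, Task 3@4, Task 4@5, Task 5@2: d1:8  d2:8  d3:8  d4:5  d5:5 — peak 8.

8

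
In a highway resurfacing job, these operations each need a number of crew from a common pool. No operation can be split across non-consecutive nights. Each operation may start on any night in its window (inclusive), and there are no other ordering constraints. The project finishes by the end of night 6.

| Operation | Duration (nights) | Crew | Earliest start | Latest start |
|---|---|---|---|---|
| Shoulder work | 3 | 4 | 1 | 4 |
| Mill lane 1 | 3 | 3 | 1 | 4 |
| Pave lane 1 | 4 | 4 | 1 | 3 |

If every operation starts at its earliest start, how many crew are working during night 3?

At early start, night 3 has: Shoulder work, Mill lane 1, Pave lane 1.
Demand: 4 + 3 + 4 = 11.

11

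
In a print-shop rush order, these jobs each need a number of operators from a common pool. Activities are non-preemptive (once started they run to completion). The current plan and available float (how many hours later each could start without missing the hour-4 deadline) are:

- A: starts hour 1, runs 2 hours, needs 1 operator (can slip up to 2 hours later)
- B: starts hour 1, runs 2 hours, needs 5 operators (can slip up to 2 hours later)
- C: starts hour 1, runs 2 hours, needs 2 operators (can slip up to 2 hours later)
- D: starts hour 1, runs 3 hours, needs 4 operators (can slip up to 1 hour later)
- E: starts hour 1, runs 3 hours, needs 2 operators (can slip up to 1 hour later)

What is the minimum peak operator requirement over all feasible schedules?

Early-start (A@1, B@1, C@1, D@1, E@1) gives peak 14: h1:14  h2:14  h3:6  h4:0.
Shift B→3.
Schedule A@1, B@3, C@1, D@1, E@1: h1:9  h2:9  h3:11  h4:5 — peak 11.

11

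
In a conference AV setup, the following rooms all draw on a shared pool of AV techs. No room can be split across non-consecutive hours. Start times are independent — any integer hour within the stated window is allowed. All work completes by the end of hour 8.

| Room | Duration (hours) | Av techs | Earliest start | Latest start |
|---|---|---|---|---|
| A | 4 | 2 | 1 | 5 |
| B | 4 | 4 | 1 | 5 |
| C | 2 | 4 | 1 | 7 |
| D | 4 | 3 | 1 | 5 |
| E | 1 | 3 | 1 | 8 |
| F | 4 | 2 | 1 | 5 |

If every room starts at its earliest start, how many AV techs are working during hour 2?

15

At early start, hour 2 has: A, B, C, D, F.
Demand: 2 + 4 + 4 + 3 + 2 = 15.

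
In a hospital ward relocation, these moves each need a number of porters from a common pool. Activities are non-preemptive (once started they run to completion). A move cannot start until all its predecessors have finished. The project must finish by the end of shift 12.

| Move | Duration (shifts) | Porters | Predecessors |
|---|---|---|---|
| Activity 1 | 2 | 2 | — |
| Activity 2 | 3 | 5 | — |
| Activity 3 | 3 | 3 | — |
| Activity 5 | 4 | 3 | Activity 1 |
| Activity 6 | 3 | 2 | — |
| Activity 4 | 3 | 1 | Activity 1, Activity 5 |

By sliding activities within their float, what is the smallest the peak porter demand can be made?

Early-start (Activity 1@1, Activity 2@1, Activity 3@1, Activity 5@3, Activity 6@1, Activity 4@7) gives peak 13: s1:12  s2:12  s3:13  s4:3  s5:3  s6:3  s7:1  s8:1  s9:1  s10:0  s11:0  s12:0.
Shift Activity 2→3, Activity 3→10, Activity 5→6, Activity 6→6, Activity 4→10.
Schedule Activity 1@1, Activity 2@3, Activity 3@10, Activity 5@6, Activity 6@6, Activity 4@10: s1:2  s2:2  s3:5  s4:5  s5:5  s6:5  s7:5  s8:5  s9:3  s10:4  s11:4  s12:4 — peak 5.
Total porter-shifts = 49 over 12 shifts ⇒ peak ≥ ⌈49/12⌉ = 5, so 5 is optimal.

5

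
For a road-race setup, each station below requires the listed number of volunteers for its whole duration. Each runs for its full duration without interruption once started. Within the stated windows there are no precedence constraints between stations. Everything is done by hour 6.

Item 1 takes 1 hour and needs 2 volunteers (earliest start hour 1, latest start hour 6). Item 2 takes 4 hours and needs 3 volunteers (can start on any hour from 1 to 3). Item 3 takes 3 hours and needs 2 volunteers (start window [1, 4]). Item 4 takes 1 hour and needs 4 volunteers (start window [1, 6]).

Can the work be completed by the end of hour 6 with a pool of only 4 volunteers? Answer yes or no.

no

The minimum achievable peak is 5; 4 < 5, so no feasible schedule stays within the cap.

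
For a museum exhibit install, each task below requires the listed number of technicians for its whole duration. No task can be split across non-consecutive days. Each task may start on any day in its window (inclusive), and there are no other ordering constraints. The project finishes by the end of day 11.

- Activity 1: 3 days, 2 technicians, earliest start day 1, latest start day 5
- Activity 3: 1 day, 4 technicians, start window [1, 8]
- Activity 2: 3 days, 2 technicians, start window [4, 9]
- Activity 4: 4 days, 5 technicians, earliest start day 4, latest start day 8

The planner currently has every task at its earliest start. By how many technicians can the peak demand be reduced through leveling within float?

Early-start peak: d1:6  d2:2  d3:2  d4:7  d5:7  d6:7  d7:5  d8:0  d9:0  d10:0  d11:0 ⇒ 7.
Leveled (Activity 1@1, Activity 3@4, Activity 2@5, Activity 4@8): d1:2  d2:2  d3:2  d4:4  d5:2  d6:2  d7:2  d8:5  d9:5  d10:5  d11:5 ⇒ 5.
Reduction 7 − 5 = 2.

2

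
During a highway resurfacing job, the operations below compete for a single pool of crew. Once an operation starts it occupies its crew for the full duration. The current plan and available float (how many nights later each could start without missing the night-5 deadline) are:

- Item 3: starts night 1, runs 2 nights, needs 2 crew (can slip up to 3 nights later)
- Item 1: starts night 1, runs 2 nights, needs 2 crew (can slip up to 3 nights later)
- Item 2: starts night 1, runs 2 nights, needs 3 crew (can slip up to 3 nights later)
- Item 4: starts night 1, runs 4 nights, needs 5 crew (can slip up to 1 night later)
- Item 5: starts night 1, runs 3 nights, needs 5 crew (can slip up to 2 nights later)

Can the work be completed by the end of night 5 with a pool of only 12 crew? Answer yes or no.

Schedule Item 3@1, Item 1@1, Item 2@1, Item 4@1, Item 5@3: n1:12  n2:12  n3:10  n4:10  n5:5 — peak 12 ≤ 12.

yes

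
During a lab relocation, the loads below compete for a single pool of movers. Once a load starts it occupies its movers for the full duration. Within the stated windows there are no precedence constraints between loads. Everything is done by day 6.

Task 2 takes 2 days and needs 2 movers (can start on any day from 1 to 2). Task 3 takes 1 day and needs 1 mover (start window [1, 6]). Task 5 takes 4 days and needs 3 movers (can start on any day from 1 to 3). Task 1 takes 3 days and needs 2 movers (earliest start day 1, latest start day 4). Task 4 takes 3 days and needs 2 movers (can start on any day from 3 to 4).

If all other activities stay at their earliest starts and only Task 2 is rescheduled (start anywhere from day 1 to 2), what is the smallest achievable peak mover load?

8

Task 2@1: d1:8  d2:7  d3:7  d4:5  d5:2  d6:0 → peak 8
Task 2@2: d1:6  d2:7  d3:9  d4:5  d5:2  d6:0 → peak 9
Best is Task 2@1, peak 8.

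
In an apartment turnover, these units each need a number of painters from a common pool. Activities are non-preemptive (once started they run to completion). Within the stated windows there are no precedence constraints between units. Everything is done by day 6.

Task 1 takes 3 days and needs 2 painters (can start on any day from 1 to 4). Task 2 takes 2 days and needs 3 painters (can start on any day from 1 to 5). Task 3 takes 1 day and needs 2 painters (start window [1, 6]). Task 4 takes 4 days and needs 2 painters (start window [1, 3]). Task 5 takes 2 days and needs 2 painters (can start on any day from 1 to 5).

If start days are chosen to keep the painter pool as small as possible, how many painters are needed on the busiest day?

Early-start (Task 1@1, Task 2@1, Task 3@1, Task 4@1, Task 5@1) gives peak 11: d1:11  d2:9  d3:4  d4:2  d5:0  d6:0.
Shift Task 3→4, Task 4→3, Task 5→5.
Schedule Task 1@1, Task 2@1, Task 3@4, Task 4@3, Task 5@5: d1:5  d2:5  d3:4  d4:4  d5:4  d6:4 — peak 5.
Total painter-days = 26 over 6 days ⇒ peak ≥ ⌈26/6⌉ = 5, so 5 is optimal.

5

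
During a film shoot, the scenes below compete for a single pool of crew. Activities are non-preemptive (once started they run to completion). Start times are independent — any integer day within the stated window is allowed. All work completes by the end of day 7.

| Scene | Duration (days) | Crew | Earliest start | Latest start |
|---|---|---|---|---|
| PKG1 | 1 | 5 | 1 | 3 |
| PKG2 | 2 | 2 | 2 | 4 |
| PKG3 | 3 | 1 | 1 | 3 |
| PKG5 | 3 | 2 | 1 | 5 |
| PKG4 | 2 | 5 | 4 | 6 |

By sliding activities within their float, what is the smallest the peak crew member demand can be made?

Early-start (PKG1@1, PKG2@2, PKG3@1, PKG5@1, PKG4@4) gives peak 8: d1:8  d2:5  d3:5  d4:5  d5:5  d6:0  d7:0.
Shift PKG3→2, PKG5→2, PKG4→5.
Schedule PKG1@1, PKG2@2, PKG3@2, PKG5@2, PKG4@5: d1:5  d2:5  d3:5  d4:3  d5:5  d6:5  d7:0 — peak 5.

5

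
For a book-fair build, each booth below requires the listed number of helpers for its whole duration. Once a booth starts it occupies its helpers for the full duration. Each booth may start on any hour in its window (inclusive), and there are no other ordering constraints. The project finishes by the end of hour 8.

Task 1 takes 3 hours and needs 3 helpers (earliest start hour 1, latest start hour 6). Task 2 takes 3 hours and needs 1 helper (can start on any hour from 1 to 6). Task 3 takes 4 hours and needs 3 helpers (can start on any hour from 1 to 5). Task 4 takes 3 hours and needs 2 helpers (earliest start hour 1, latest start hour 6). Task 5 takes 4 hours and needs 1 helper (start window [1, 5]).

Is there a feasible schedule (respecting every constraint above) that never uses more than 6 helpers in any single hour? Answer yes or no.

Schedule Task 1@1, Task 2@1, Task 3@4, Task 4@5, Task 5@1: h1:5  h2:5  h3:5  h4:4  h5:5  h6:5  h7:5  h8:0 — peak 5 ≤ 6.

yes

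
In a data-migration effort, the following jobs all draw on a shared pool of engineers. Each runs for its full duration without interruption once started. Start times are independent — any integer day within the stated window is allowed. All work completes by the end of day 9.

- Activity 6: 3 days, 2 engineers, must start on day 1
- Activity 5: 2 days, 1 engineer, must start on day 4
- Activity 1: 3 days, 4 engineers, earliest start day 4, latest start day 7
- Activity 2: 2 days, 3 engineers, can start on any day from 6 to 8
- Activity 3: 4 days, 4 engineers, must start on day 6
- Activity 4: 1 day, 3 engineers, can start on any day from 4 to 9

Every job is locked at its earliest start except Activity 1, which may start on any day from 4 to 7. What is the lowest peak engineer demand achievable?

11

Activity 1@4: d1:2  d2:2  d3:2  d4:8  d5:5  d6:11  d7:7  d8:4  d9:4 → peak 11
Activity 1@5: d1:2  d2:2  d3:2  d4:4  d5:5  d6:11  d7:11  d8:4  d9:4 → peak 11
Activity 1@6: d1:2  d2:2  d3:2  d4:4  d5:1  d6:11  d7:11  d8:8  d9:4 → peak 11
Activity 1@7: d1:2  d2:2  d3:2  d4:4  d5:1  d6:7  d7:11  d8:8  d9:8 → peak 11
Best is Activity 1@4, peak 11.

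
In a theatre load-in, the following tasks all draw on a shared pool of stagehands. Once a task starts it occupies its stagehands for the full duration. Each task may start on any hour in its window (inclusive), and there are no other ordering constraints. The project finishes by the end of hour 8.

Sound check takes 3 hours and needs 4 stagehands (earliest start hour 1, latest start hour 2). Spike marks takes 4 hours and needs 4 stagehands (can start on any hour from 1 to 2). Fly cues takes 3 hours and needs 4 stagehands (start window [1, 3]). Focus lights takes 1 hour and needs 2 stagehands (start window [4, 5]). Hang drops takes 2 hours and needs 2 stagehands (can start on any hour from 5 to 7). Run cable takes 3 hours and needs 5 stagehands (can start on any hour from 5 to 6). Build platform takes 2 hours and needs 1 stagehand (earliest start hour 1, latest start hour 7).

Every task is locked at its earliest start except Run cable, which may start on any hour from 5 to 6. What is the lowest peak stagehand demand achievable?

13

Run cable@5: h1:13  h2:13  h3:12  h4:6  h5:7  h6:7  h7:5  h8:0 → peak 13
Run cable@6: h1:13  h2:13  h3:12  h4:6  h5:2  h6:7  h7:5  h8:5 → peak 13
Best is Run cable@5, peak 13.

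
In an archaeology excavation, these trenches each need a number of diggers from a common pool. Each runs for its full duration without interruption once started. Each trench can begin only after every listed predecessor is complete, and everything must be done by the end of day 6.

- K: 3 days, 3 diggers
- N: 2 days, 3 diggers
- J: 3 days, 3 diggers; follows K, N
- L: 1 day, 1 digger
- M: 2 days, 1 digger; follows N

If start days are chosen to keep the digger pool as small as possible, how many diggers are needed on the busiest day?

Early-start (K@1, N@1, J@4, L@1, M@3) gives peak 7: d1:7  d2:6  d3:4  d4:4  d5:3  d6:3.
Shift L→3.
Schedule K@1, N@1, J@4, L@3, M@3: d1:6  d2:6  d3:5  d4:4  d5:3  d6:3 — peak 6.

6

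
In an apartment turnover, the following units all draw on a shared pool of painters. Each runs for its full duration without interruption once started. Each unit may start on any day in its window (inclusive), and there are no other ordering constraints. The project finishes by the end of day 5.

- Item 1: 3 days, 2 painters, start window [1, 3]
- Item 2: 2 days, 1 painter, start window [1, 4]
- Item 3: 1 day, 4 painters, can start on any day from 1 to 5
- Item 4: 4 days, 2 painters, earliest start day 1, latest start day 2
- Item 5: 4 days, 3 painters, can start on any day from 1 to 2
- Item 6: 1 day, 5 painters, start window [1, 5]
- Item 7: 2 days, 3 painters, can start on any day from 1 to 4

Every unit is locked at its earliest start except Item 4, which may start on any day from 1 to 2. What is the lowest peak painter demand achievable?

Item 4@1: d1:20  d2:11  d3:7  d4:5  d5:0 → peak 20
Item 4@2: d1:18  d2:11  d3:7  d4:5  d5:2 → peak 18
Best is Item 4@2, peak 18.

18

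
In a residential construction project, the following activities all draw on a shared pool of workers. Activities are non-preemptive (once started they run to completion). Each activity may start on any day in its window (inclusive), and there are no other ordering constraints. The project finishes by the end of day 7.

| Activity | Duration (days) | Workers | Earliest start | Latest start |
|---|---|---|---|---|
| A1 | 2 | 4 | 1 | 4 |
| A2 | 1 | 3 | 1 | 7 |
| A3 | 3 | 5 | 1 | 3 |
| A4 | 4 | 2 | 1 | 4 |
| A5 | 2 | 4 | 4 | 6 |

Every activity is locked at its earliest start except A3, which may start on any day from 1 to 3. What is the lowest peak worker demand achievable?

11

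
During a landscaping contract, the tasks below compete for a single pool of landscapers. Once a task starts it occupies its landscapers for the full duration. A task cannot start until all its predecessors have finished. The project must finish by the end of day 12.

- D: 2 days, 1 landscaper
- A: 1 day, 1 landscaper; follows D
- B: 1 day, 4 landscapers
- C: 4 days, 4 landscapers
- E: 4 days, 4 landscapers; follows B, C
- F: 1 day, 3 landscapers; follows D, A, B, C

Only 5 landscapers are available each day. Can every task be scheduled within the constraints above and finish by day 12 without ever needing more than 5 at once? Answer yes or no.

yes

Schedule D@1, A@3, B@1, C@2, E@6, F@10: d1:5  d2:5  d3:5  d4:4  d5:4  d6:4  d7:4  d8:4  d9:4  d10:3  d11:0  d12:0 — peak 5 ≤ 5.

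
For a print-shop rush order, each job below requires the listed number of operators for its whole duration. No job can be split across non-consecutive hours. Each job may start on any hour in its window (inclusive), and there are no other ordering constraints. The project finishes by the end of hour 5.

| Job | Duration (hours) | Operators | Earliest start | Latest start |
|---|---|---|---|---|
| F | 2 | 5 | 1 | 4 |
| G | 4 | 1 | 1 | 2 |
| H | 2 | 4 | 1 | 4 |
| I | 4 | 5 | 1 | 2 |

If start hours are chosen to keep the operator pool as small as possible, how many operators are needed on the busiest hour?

11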